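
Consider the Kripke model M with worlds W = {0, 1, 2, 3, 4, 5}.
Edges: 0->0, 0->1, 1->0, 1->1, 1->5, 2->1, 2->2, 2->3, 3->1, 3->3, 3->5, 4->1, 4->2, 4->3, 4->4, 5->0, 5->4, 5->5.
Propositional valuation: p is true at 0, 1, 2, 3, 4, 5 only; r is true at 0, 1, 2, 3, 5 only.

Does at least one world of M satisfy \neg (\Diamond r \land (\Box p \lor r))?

Let φ = \neg (\Diamond r \land (\Box p \lor r)). Evaluate φ at each world:
  0 (successors {0, 1}): φ is false.
  1 (successors {0, 1, 5}): φ is false.
  2 (successors {1, 2, 3}): φ is false.
  3 (successors {1, 3, 5}): φ is false.
  4 (successors {1, 2, 3, 4}): φ is false.
  5 (successors {0, 4, 5}): φ is false.
For instance, at 4:
  At 4: \Diamond r \land (\Box p \lor r) is true, so \neg (\Diamond r \land (\Box p \lor r)) is false.
    At 4: \Diamond r is true, \Box p \lor r is true, so \Diamond r \land (\Box p \lor r) is true.
      At 4: \Diamond r requires r at some successor in {1, 2, 3, 4}.
        r holds at 1, so \Diamond r is true at 4.
      At 4: \Box p is true, r is false, so \Box p \lor r is true.

No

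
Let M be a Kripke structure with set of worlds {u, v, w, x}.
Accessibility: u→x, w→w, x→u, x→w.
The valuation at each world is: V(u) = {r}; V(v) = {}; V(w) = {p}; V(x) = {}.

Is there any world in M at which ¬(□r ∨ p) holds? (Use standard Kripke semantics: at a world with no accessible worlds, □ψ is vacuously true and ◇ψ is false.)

Yes

Let φ = ¬(□r ∨ p). Evaluate φ at each world:
  u (successors {x}): φ is true.
  v (successors ∅): φ is false.
  w (successors {w}): φ is false.
  x (successors {u, w}): φ is true.
Detail at u (witness):
  At u: □r ∨ p is false, so ¬(□r ∨ p) is true.
    At u: □r is false, p is false, so □r ∨ p is false.
      At u: □r requires r at every successor {x}.
        r fails at x, so □r is false at u.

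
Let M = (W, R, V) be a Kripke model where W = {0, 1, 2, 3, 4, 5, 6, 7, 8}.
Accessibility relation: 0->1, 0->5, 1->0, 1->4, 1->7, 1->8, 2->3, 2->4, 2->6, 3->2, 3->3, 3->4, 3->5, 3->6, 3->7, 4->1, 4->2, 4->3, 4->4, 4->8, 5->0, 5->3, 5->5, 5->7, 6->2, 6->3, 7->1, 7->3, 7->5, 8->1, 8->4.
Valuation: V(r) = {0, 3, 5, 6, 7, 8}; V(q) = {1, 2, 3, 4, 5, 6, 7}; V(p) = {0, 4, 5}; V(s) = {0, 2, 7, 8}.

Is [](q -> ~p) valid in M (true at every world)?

Recall that []ψ holds at a world iff ψ holds at every accessible world, and <>ψ holds iff ψ holds at some accessible world.
Let φ = [](q -> ~p). Evaluate φ at each world:
  0 (successors {1, 5}): φ is false.
  1 (successors {0, 4, 7, 8}): φ is false.
  2 (successors {3, 4, 6}): φ is false.
  3 (successors {2, 3, 4, 5, 6, 7}): φ is false.
  4 (successors {1, 2, 3, 4, 8}): φ is false.
  5 (successors {0, 3, 5, 7}): φ is false.
  6 (successors {2, 3}): φ is true.
  7 (successors {1, 3, 5}): φ is false.
  8 (successors {1, 4}): φ is false.
Detail at 0 (counterexample):
  At 0: [](q -> ~p) requires q -> ~p at every successor {1, 5}.
    q -> ~p fails at 5, so [](q -> ~p) is false at 0.

No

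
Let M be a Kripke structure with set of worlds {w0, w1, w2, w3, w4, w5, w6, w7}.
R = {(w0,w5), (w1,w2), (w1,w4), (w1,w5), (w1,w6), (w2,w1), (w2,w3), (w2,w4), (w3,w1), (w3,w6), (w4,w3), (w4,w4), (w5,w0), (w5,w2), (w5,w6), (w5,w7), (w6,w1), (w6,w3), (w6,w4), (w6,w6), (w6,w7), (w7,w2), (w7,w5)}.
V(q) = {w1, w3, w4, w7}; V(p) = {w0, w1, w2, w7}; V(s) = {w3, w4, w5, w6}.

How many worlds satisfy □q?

2

Let φ = □q. Evaluate φ at each world:
  w0 (successors {w5}): φ is false.
  w1 (successors {w2, w4, w5, w6}): φ is false.
  w2 (successors {w1, w3, w4}): φ is true.
  w3 (successors {w1, w6}): φ is false.
  w4 (successors {w3, w4}): φ is true.
  w5 (successors {w0, w2, w6, w7}): φ is false.
  w6 (successors {w1, w3, w4, w6, w7}): φ is false.
  w7 (successors {w2, w5}): φ is false.
For instance, at w4:
  At w4: □q requires q at every successor {w3, w4}.
    At w3: q is true.
    At w4: q is true.
  So □q is true at w4.
Satisfying worlds: {w2, w4}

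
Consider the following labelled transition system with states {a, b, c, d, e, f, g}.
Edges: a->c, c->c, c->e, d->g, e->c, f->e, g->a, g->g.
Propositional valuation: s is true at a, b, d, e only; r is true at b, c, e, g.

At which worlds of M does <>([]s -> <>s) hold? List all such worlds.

Recall that []ψ holds at a world iff ψ holds at every accessible world, and <>ψ holds iff ψ holds at some accessible world.
Let φ = <>([]s -> <>s). Evaluate φ at each world:
  a (successors {c}): φ is true.
  b (successors ∅): φ is false.
  c (successors {c, e}): φ is true.
  d (successors {g}): φ is true.
  e (successors {c}): φ is true.
  f (successors {e}): φ is true.
  g (successors {a, g}): φ is true.
For instance, at g:
  At g: <>([]s -> <>s) requires []s -> <>s at some successor in {a, g}.
    []s -> <>s holds at a, so <>([]s -> <>s) is true at g.
      At a: []s is false, <>s is false, so []s -> <>s is true.
Satisfying worlds: {a, c, d, e, f, g}

a, c, d, e, f, g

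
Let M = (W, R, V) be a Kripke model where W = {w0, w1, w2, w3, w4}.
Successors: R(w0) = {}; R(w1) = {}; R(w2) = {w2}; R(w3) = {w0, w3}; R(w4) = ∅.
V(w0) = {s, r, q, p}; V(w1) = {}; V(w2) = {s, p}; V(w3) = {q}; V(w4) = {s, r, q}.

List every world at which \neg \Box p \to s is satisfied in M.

Let φ = \neg \Box p \to s. Evaluate φ at each world:
  w0 (successors ∅): φ is true.
  w1 (successors ∅): φ is true.
  w2 (successors {w2}): φ is true.
  w3 (successors {w0, w3}): φ is false.
  w4 (successors ∅): φ is true.
For instance, at w2:
  At w2: \neg \Box p is false, s is true, so \neg \Box p \to s is true.
    At w2: \Box p is true, so \neg \Box p is false.
      At w2: \Box p requires p at every successor {w2}.
        At w2: p is true.
      So \Box p is true at w2.
Satisfying worlds: {w0, w1, w2, w4}

w0, w1, w2, w4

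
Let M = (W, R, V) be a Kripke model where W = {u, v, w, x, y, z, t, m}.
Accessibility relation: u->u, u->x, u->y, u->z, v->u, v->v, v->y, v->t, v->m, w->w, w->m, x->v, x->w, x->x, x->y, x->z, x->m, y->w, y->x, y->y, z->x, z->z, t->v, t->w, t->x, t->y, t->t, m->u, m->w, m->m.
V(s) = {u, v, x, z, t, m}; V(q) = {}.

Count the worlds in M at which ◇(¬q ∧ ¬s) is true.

7

Recall that ◇ψ holds at a world iff ψ holds at some accessible world.
Let φ = ◇(¬q ∧ ¬s). Evaluate φ at each world:
  u (successors {u, x, y, z}): φ is true.
  v (successors {u, v, y, t, m}): φ is true.
  w (successors {w, m}): φ is true.
  x (successors {v, w, x, y, z, m}): φ is true.
  y (successors {w, x, y}): φ is true.
  z (successors {x, z}): φ is false.
  t (successors {v, w, x, y, t}): φ is true.
  m (successors {u, w, m}): φ is true.
For instance, at x:
  At x: ◇(¬q ∧ ¬s) requires ¬q ∧ ¬s at some successor in {v, w, x, y, z, m}.
    ¬q ∧ ¬s holds at w, so ◇(¬q ∧ ¬s) is true at x.
Satisfying worlds: {u, v, w, x, y, t, m}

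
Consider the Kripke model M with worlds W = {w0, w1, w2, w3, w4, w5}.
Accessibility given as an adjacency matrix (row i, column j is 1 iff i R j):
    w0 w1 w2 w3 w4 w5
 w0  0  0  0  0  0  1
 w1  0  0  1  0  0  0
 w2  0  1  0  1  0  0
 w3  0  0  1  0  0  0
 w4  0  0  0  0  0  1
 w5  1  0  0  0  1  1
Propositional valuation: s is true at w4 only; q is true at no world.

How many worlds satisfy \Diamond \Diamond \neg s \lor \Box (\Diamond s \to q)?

Let φ = \Diamond \Diamond \neg s \lor \Box (\Diamond s \to q). Evaluate φ at each world:
  w0 (successors {w5}): φ is true.
  w1 (successors {w2}): φ is true.
  w2 (successors {w1, w3}): φ is true.
  w3 (successors {w2}): φ is true.
  w4 (successors {w5}): φ is true.
  w5 (successors {w0, w4, w5}): φ is true.
For instance, at w3:
  At w3: \Diamond \Diamond \neg s is true, \Box (\Diamond s \to q) is true, so \Diamond \Diamond \neg s \lor \Box (\Diamond s \to q) is true.
    At w3: \Diamond \Diamond \neg s requires \Diamond \neg s at some successor in {w2}.
      \Diamond \neg s holds at w2, so \Diamond \Diamond \neg s is true at w3.
    At w3: \Box (\Diamond s \to q) requires \Diamond s \to q at every successor {w2}.
      At w2: \Diamond s \to q is true.
    So \Box (\Diamond s \to q) is true at w3.
Satisfying worlds: {w0, w1, w2, w3, w4, w5}

6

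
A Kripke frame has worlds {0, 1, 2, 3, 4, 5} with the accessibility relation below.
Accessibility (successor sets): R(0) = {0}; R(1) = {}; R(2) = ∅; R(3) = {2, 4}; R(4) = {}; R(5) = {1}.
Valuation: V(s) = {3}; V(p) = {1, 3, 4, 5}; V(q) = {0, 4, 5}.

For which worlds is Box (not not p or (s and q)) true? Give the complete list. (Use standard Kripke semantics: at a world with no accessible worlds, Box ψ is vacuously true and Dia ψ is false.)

Let φ = Box (not not p or (s and q)). Evaluate φ at each world:
  0 (successors {0}): φ is false.
  1 (successors ∅): φ is true.
  2 (successors ∅): φ is true.
  3 (successors {2, 4}): φ is false.
  4 (successors ∅): φ is true.
  5 (successors {1}): φ is true.
For instance, at 3:
  At 3: Box (not not p or (s and q)) requires not not p or (s and q) at every successor {2, 4}.
    not not p or (s and q) fails at 2, so Box (not not p or (s and q)) is false at 3.
Satisfying worlds: {1, 2, 4, 5}

1, 2, 4, 5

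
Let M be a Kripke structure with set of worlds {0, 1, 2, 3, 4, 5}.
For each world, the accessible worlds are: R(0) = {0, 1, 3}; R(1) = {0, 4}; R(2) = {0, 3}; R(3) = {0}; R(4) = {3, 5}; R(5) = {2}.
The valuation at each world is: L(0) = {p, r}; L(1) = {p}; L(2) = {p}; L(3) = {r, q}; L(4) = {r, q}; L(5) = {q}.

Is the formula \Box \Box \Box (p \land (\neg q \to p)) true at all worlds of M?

Recall that \Box ψ holds at a world iff ψ holds at every accessible world, and \Diamond ψ holds iff ψ holds at some accessible world.
Let φ = \Box \Box \Box (p \land (\neg q \to p)). Evaluate φ at each world:
  0 (successors {0, 1, 3}): φ is false.
  1 (successors {0, 4}): φ is false.
  2 (successors {0, 3}): φ is false.
  3 (successors {0}): φ is false.
  4 (successors {3, 5}): φ is false.
  5 (successors {2}): φ is false.
Detail at 0 (counterexample):
  At 0: \Box \Box \Box (p \land (\neg q \to p)) requires \Box \Box (p \land (\neg q \to p)) at every successor {0, 1, 3}.
    \Box \Box (p \land (\neg q \to p)) fails at 0, so \Box \Box \Box (p \land (\neg q \to p)) is false at 0.
      At 0: \Box \Box (p \land (\neg q \to p)) requires \Box (p \land (\neg q \to p)) at every successor {0, 1, 3}.
        \Box (p \land (\neg q \to p)) fails at 0, so \Box \Box (p \land (\neg q \to p)) is false at 0.

No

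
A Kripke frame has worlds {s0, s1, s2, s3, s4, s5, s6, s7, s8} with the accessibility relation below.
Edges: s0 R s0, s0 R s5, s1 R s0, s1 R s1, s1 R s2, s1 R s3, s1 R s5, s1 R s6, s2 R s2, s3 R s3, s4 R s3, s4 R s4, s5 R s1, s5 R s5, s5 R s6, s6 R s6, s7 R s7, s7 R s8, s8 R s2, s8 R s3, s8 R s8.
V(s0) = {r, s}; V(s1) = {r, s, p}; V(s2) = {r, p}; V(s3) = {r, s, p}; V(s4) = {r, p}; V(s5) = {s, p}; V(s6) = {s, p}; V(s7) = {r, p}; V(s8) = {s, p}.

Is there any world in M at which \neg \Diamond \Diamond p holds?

No

Let φ = \neg \Diamond \Diamond p. Evaluate φ at each world:
  s0 (successors {s0, s5}): φ is false.
  s1 (successors {s0, s1, s2, s3, s5, s6}): φ is false.
  s2 (successors {s2}): φ is false.
  s3 (successors {s3}): φ is false.
  s4 (successors {s3, s4}): φ is false.
  s5 (successors {s1, s5, s6}): φ is false.
  s6 (successors {s6}): φ is false.
  s7 (successors {s7, s8}): φ is false.
  s8 (successors {s2, s3, s8}): φ is false.
For instance, at s6:
  At s6: \Diamond \Diamond p is true, so \neg \Diamond \Diamond p is false.
    At s6: \Diamond \Diamond p requires \Diamond p at some successor in {s6}.
      \Diamond p holds at s6, so \Diamond \Diamond p is true at s6.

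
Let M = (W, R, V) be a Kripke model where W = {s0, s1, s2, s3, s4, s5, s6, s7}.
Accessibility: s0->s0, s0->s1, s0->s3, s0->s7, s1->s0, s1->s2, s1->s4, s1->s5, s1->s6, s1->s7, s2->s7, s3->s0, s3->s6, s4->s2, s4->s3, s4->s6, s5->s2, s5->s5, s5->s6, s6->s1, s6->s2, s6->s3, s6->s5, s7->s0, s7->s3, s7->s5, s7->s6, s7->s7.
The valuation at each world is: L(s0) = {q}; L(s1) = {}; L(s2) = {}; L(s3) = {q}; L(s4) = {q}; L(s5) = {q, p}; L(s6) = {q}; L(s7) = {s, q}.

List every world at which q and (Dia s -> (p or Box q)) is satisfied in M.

s3, s4, s5, s6, s7

Recall that Box ψ holds at a world iff ψ holds at every accessible world, and Dia ψ holds iff ψ holds at some accessible world.
Let φ = q and (Dia s -> (p or Box q)). Evaluate φ at each world:
  s0 (successors {s0, s1, s3, s7}): φ is false.
  s1 (successors {s0, s2, s4, s5, s6, s7}): φ is false.
  s2 (successors {s7}): φ is false.
  s3 (successors {s0, s6}): φ is true.
  s4 (successors {s2, s3, s6}): φ is true.
  s5 (successors {s2, s5, s6}): φ is true.
  s6 (successors {s1, s2, s3, s5}): φ is true.
  s7 (successors {s0, s3, s5, s6, s7}): φ is true.
For instance, at s3:
  At s3: q is true, Dia s -> (p or Box q) is true, so q and (Dia s -> (p or Box q)) is true.
    At s3: Dia s is false, p or Box q is true, so Dia s -> (p or Box q) is true.
      At s3: Dia s requires s at some successor in {s0, s6}.
        At s0: s is false.
        At s6: s is false.
      So Dia s is false at s3.
      At s3: p is false, Box q is true, so p or Box q is true.
Satisfying worlds: {s3, s4, s5, s6, s7}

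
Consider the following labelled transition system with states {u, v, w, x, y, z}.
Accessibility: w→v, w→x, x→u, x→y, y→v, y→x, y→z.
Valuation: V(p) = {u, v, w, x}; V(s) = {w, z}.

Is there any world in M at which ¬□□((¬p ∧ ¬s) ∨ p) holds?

Yes

Let φ = ¬□□((¬p ∧ ¬s) ∨ p). Evaluate φ at each world:
  u (successors ∅): φ is false.
  v (successors ∅): φ is false.
  w (successors {v, x}): φ is false.
  x (successors {u, y}): φ is true.
  y (successors {v, x, z}): φ is false.
  z (successors ∅): φ is false.
Detail at x (witness):
  At x: □□((¬p ∧ ¬s) ∨ p) is false, so ¬□□((¬p ∧ ¬s) ∨ p) is true.
    At x: □□((¬p ∧ ¬s) ∨ p) requires □((¬p ∧ ¬s) ∨ p) at every successor {u, y}.
      □((¬p ∧ ¬s) ∨ p) fails at y, so □□((¬p ∧ ¬s) ∨ p) is false at x.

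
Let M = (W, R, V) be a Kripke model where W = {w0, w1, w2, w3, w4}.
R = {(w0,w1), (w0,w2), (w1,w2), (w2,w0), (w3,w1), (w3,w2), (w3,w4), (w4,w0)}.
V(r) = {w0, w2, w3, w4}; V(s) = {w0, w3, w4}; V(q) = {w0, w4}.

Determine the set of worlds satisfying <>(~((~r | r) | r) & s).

none

Let φ = <>(~((~r | r) | r) & s). Evaluate φ at each world:
  w0 (successors {w1, w2}): φ is false.
  w1 (successors {w2}): φ is false.
  w2 (successors {w0}): φ is false.
  w3 (successors {w1, w2, w4}): φ is false.
  w4 (successors {w0}): φ is false.
For instance, at w4:
  At w4: <>(~((~r | r) | r) & s) requires ~((~r | r) | r) & s at some successor in {w0}.
    At w0: ~((~r | r) | r) & s is false.
  So <>(~((~r | r) | r) & s) is false at w4.
Satisfying worlds: none.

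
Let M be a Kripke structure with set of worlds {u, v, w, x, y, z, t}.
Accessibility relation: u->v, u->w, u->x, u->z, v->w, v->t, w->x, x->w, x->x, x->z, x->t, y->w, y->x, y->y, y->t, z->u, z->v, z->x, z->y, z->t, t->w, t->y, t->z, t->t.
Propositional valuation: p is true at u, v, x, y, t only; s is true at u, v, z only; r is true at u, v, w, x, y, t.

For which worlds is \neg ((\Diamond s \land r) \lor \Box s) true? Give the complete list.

Recall that \Box ψ holds at a world iff ψ holds at every accessible world, and \Diamond ψ holds iff ψ holds at some accessible world.
Let φ = \neg ((\Diamond s \land r) \lor \Box s). Evaluate φ at each world:
  u (successors {v, w, x, z}): φ is false.
  v (successors {w, t}): φ is true.
  w (successors {x}): φ is true.
  x (successors {w, x, z, t}): φ is false.
  y (successors {w, x, y, t}): φ is true.
  z (successors {u, v, x, y, t}): φ is true.
  t (successors {w, y, z, t}): φ is false.
For instance, at t:
  At t: (\Diamond s \land r) \lor \Box s is true, so \neg ((\Diamond s \land r) \lor \Box s) is false.
    At t: \Diamond s \land r is true, \Box s is false, so (\Diamond s \land r) \lor \Box s is true.
      At t: \Diamond s is true, r is true, so \Diamond s \land r is true.
      At t: \Box s requires s at every successor {w, y, z, t}.
        s fails at w, so \Box s is false at t.
Satisfying worlds: {v, w, y, z}

v, w, y, z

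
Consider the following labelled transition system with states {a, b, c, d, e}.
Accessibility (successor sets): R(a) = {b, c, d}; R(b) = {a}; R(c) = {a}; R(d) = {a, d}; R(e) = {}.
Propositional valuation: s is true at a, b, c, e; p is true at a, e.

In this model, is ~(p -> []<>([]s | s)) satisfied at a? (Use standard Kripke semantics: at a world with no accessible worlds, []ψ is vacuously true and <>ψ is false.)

No

Recall that []ψ holds at a world iff ψ holds at every accessible world, and <>ψ holds iff ψ holds at some accessible world.
At a: p -> []<>([]s | s) is true, so ~(p -> []<>([]s | s)) is false.
  At a: p is true, []<>([]s | s) is true, so p -> []<>([]s | s) is true.
    At a: []<>([]s | s) requires <>([]s | s) at every successor {b, c, d}.
      At b: <>([]s | s) is true.
      At c: <>([]s | s) is true.
      At d: <>([]s | s) is true.
    So []<>([]s | s) is true at a.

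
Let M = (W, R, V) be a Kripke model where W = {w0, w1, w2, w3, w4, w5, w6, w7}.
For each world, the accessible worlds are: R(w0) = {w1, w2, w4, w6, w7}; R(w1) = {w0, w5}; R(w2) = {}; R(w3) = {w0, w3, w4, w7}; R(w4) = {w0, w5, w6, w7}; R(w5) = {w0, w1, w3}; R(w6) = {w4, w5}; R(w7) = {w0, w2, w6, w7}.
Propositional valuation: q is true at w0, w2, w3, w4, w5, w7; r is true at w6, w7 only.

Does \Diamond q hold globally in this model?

Recall that \Diamond ψ holds at a world iff ψ holds at some accessible world.
Let φ = \Diamond q. Evaluate φ at each world:
  w0 (successors {w1, w2, w4, w6, w7}): φ is true.
  w1 (successors {w0, w5}): φ is true.
  w2 (successors ∅): φ is false.
  w3 (successors {w0, w3, w4, w7}): φ is true.
  w4 (successors {w0, w5, w6, w7}): φ is true.
  w5 (successors {w0, w1, w3}): φ is true.
  w6 (successors {w4, w5}): φ is true.
  w7 (successors {w0, w2, w6, w7}): φ is true.
Detail at w2 (counterexample):
  At w2: no accessible worlds, so \Diamond q is false.

No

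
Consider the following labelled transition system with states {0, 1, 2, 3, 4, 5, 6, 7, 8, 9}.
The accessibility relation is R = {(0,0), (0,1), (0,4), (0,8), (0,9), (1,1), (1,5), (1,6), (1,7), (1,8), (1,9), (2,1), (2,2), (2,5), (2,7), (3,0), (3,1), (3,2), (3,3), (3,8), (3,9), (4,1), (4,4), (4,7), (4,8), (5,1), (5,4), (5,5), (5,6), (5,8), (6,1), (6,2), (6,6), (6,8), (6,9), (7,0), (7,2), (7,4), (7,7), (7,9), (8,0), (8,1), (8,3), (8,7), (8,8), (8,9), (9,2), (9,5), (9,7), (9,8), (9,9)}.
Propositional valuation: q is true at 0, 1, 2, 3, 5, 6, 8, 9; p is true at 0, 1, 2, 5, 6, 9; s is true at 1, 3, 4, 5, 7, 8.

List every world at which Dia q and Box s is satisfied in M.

4

Recall that Box ψ holds at a world iff ψ holds at every accessible world, and Dia ψ holds iff ψ holds at some accessible world.
Let φ = Dia q and Box s. Evaluate φ at each world:
  0 (successors {0, 1, 4, 8, 9}): φ is false.
  1 (successors {1, 5, 6, 7, 8, 9}): φ is false.
  2 (successors {1, 2, 5, 7}): φ is false.
  3 (successors {0, 1, 2, 3, 8, 9}): φ is false.
  4 (successors {1, 4, 7, 8}): φ is true.
  5 (successors {1, 4, 5, 6, 8}): φ is false.
  6 (successors {1, 2, 6, 8, 9}): φ is false.
  7 (successors {0, 2, 4, 7, 9}): φ is false.
  8 (successors {0, 1, 3, 7, 8, 9}): φ is false.
  9 (successors {2, 5, 7, 8, 9}): φ is false.
For instance, at 3:
  At 3: Dia q is true, Box s is false, so Dia q and Box s is false.
    At 3: Dia q requires q at some successor in {0, 1, 2, 3, 8, 9}.
      q holds at 0, so Dia q is true at 3.
    At 3: Box s requires s at every successor {0, 1, 2, 3, 8, 9}.
      s fails at 0, so Box s is false at 3.
Satisfying worlds: {4}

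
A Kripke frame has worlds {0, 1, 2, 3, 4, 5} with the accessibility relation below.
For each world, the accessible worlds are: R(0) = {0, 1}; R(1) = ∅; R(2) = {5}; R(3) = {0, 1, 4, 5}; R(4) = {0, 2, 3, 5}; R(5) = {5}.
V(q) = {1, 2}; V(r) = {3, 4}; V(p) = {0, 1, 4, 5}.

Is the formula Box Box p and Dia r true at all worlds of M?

No

Let φ = Box Box p and Dia r. Evaluate φ at each world:
  0 (successors {0, 1}): φ is false.
  1 (successors ∅): φ is false.
  2 (successors {5}): φ is false.
  3 (successors {0, 1, 4, 5}): φ is false.
  4 (successors {0, 2, 3, 5}): φ is true.
  5 (successors {5}): φ is false.
Detail at 0 (counterexample):
  At 0: Box Box p is true, Dia r is false, so Box Box p and Dia r is false.
    At 0: Box Box p requires Box p at every successor {0, 1}.
      At 0: Box p is true.
      At 1: Box p is true.
    So Box Box p is true at 0.
    At 0: Dia r requires r at some successor in {0, 1}.
      At 0: r is false.
      At 1: r is false.
    So Dia r is false at 0.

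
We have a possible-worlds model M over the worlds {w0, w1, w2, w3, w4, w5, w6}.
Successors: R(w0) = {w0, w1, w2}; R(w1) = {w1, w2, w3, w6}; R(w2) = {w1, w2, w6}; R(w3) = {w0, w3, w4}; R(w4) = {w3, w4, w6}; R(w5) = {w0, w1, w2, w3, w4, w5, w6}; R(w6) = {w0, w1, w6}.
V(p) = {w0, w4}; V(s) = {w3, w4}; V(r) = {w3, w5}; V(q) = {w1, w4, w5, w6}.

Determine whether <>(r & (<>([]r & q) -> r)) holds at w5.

At w5: <>(r & (<>([]r & q) -> r)) requires r & (<>([]r & q) -> r) at some successor in {w0, w1, w2, w3, w4, w5, w6}.
  r & (<>([]r & q) -> r) holds at w3, so <>(r & (<>([]r & q) -> r)) is true at w5.
    At w3: r is true, <>([]r & q) -> r is true, so r & (<>([]r & q) -> r) is true.
      At w3: <>([]r & q) is false, r is true, so <>([]r & q) -> r is true.

Yes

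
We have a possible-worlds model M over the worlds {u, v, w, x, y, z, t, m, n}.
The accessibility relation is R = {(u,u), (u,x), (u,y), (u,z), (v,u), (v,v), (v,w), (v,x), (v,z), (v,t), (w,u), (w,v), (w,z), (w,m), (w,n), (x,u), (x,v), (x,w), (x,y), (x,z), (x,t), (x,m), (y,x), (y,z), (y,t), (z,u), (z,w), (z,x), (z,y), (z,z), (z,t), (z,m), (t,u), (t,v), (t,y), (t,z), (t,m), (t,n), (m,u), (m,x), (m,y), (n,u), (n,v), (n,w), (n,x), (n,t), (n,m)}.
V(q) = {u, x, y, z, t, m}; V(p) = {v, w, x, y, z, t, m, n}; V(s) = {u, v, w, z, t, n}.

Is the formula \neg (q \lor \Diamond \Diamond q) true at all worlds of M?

No

Recall that \Diamond ψ holds at a world iff ψ holds at some accessible world.
Let φ = \neg (q \lor \Diamond \Diamond q). Evaluate φ at each world:
  u (successors {u, x, y, z}): φ is false.
  v (successors {u, v, w, x, z, t}): φ is false.
  w (successors {u, v, z, m, n}): φ is false.
  x (successors {u, v, w, y, z, t, m}): φ is false.
  y (successors {x, z, t}): φ is false.
  z (successors {u, w, x, y, z, t, m}): φ is false.
  t (successors {u, v, y, z, m, n}): φ is false.
  m (successors {u, x, y}): φ is false.
  n (successors {u, v, w, x, t, m}): φ is false.
Detail at u (counterexample):
  At u: q \lor \Diamond \Diamond q is true, so \neg (q \lor \Diamond \Diamond q) is false.
    At u: q is true, \Diamond \Diamond q is true, so q \lor \Diamond \Diamond q is true.
      At u: \Diamond \Diamond q requires \Diamond q at some successor in {u, x, y, z}.
        \Diamond q holds at u, so \Diamond \Diamond q is true at u.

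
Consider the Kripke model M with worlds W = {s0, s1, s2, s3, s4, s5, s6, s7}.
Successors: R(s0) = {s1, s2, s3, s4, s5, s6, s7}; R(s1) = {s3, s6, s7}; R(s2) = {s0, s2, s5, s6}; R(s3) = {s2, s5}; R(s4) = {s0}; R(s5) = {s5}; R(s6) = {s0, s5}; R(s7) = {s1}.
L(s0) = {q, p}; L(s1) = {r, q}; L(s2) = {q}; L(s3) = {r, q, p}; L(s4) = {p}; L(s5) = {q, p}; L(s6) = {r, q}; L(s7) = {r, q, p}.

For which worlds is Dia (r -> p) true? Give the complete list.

Recall that Dia ψ holds at a world iff ψ holds at some accessible world.
Let φ = Dia (r -> p). Evaluate φ at each world:
  s0 (successors {s1, s2, s3, s4, s5, s6, s7}): φ is true.
  s1 (successors {s3, s6, s7}): φ is true.
  s2 (successors {s0, s2, s5, s6}): φ is true.
  s3 (successors {s2, s5}): φ is true.
  s4 (successors {s0}): φ is true.
  s5 (successors {s5}): φ is true.
  s6 (successors {s0, s5}): φ is true.
  s7 (successors {s1}): φ is false.
For instance, at s5:
  At s5: Dia (r -> p) requires r -> p at some successor in {s5}.
    r -> p holds at s5, so Dia (r -> p) is true at s5.
Satisfying worlds: {s0, s1, s2, s3, s4, s5, s6}

s0, s1, s2, s3, s4, s5, s6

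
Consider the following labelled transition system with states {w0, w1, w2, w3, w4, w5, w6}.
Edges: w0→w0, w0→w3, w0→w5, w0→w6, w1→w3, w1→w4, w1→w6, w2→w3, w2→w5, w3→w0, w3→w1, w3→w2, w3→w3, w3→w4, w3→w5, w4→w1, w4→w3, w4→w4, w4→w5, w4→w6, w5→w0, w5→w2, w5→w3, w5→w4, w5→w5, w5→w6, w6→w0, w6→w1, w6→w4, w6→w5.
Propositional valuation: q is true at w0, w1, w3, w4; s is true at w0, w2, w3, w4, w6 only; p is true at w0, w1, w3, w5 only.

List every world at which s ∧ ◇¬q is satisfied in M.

w0, w2, w3, w4, w6

Let φ = s ∧ ◇¬q. Evaluate φ at each world:
  w0 (successors {w0, w3, w5, w6}): φ is true.
  w1 (successors {w3, w4, w6}): φ is false.
  w2 (successors {w3, w5}): φ is true.
  w3 (successors {w0, w1, w2, w3, w4, w5}): φ is true.
  w4 (successors {w1, w3, w4, w5, w6}): φ is true.
  w5 (successors {w0, w2, w3, w4, w5, w6}): φ is false.
  w6 (successors {w0, w1, w4, w5}): φ is true.
For instance, at w3:
  At w3: s is true, ◇¬q is true, so s ∧ ◇¬q is true.
    At w3: ◇¬q requires ¬q at some successor in {w0, w1, w2, w3, w4, w5}.
      ¬q holds at w2, so ◇¬q is true at w3.
Satisfying worlds: {w0, w2, w3, w4, w6}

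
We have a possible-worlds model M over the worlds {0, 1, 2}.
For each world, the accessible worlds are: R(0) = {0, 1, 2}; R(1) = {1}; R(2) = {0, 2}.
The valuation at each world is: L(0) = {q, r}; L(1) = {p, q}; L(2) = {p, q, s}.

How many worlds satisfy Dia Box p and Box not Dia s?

Let φ = Dia Box p and Box not Dia s. Evaluate φ at each world:
  0 (successors {0, 1, 2}): φ is false.
  1 (successors {1}): φ is true.
  2 (successors {0, 2}): φ is false.
For instance, at 2:
  At 2: Dia Box p is false, Box not Dia s is false, so Dia Box p and Box not Dia s is false.
    At 2: Dia Box p requires Box p at some successor in {0, 2}.
      At 0: Box p is false.
      At 2: Box p is false.
    So Dia Box p is false at 2.
    At 2: Box not Dia s requires not Dia s at every successor {0, 2}.
      not Dia s fails at 0, so Box not Dia s is false at 2.
Satisfying worlds: {1}

1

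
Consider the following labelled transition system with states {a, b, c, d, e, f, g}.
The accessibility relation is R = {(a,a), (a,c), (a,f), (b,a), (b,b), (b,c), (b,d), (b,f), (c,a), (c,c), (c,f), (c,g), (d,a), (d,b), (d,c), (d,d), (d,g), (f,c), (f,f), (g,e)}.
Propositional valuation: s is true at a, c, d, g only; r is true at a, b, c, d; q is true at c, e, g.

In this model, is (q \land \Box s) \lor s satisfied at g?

At g: q \land \Box s is false, s is true, so (q \land \Box s) \lor s is true.
  At g: q is true, \Box s is false, so q \land \Box s is false.
    At g: \Box s requires s at every successor {e}.
      s fails at e, so \Box s is false at g.

Yes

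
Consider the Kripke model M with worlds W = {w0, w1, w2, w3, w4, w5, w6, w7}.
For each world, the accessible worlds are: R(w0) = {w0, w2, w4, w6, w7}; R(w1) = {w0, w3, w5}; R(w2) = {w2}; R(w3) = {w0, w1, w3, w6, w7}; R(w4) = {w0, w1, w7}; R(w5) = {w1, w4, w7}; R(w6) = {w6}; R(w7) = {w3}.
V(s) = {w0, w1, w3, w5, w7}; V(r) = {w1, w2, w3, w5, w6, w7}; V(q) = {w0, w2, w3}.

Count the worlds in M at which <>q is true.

Let φ = <>q. Evaluate φ at each world:
  w0 (successors {w0, w2, w4, w6, w7}): φ is true.
  w1 (successors {w0, w3, w5}): φ is true.
  w2 (successors {w2}): φ is true.
  w3 (successors {w0, w1, w3, w6, w7}): φ is true.
  w4 (successors {w0, w1, w7}): φ is true.
  w5 (successors {w1, w4, w7}): φ is false.
  w6 (successors {w6}): φ is false.
  w7 (successors {w3}): φ is true.
For instance, at w1:
  At w1: <>q requires q at some successor in {w0, w3, w5}.
    q holds at w0, so <>q is true at w1.
Satisfying worlds: {w0, w1, w2, w3, w4, w7}

6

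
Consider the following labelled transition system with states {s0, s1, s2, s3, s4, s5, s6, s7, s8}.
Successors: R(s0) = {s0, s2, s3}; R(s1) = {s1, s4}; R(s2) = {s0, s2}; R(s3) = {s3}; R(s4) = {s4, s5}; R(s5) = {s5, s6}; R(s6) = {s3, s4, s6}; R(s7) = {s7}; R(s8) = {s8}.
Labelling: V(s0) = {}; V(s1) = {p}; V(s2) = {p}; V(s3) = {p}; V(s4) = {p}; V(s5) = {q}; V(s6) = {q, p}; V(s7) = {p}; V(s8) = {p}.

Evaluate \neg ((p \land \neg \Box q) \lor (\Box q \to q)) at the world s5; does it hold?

No

At s5: (p \land \neg \Box q) \lor (\Box q \to q) is true, so \neg ((p \land \neg \Box q) \lor (\Box q \to q)) is false.
  At s5: p \land \neg \Box q is false, \Box q \to q is true, so (p \land \neg \Box q) \lor (\Box q \to q) is true.
    At s5: p is false, \neg \Box q is false, so p \land \neg \Box q is false.
      At s5: \Box q is true, so \neg \Box q is false.
    At s5: \Box q is true, q is true, so \Box q \to q is true.
      At s5: \Box q requires q at every successor {s5, s6}.
        At s5: q is true.
        At s6: q is true.
      So \Box q is true at s5.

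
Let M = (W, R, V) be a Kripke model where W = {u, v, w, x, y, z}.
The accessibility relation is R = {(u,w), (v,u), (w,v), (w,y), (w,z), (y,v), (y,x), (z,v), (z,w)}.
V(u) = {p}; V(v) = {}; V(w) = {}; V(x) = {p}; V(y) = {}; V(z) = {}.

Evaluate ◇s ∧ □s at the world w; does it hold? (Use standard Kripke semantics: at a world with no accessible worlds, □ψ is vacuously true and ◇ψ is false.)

No

At w: ◇s is false, □s is false, so ◇s ∧ □s is false.
  At w: ◇s requires s at some successor in {v, y, z}.
    At v: s is false.
    At y: s is false.
    At z: s is false.
  So ◇s is false at w.
  At w: □s requires s at every successor {v, y, z}.
    s fails at v, so □s is false at w.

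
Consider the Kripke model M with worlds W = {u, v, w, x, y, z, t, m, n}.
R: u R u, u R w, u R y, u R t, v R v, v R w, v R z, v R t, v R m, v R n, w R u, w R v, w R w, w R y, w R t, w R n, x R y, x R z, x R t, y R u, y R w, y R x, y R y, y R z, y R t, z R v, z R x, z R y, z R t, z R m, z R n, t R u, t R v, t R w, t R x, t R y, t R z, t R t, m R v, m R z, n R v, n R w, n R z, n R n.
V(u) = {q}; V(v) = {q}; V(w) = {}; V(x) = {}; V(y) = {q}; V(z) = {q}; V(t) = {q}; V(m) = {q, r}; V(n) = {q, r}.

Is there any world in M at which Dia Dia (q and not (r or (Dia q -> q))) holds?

Recall that Dia ψ holds at a world iff ψ holds at some accessible world.
Let φ = Dia Dia (q and not (r or (Dia q -> q))). Evaluate φ at each world:
  u (successors {u, w, y, t}): φ is false.
  v (successors {v, w, z, t, m, n}): φ is false.
  w (successors {u, v, w, y, t, n}): φ is false.
  x (successors {y, z, t}): φ is false.
  y (successors {u, w, x, y, z, t}): φ is false.
  z (successors {v, x, y, t, m, n}): φ is false.
  t (successors {u, v, w, x, y, z, t}): φ is false.
  m (successors {v, z}): φ is false.
  n (successors {v, w, z, n}): φ is false.
For instance, at v:
  At v: Dia Dia (q and not (r or (Dia q -> q))) requires Dia (q and not (r or (Dia q -> q))) at some successor in {v, w, z, t, m, n}.
    At v: Dia (q and not (r or (Dia q -> q))) is false.
    At w: Dia (q and not (r or (Dia q -> q))) is false.
    At z: Dia (q and not (r or (Dia q -> q))) is false.
    At t: Dia (q and not (r or (Dia q -> q))) is false.
    At m: Dia (q and not (r or (Dia q -> q))) is false.
    At n: Dia (q and not (r or (Dia q -> q))) is false.
  So Dia Dia (q and not (r or (Dia q -> q))) is false at v.

No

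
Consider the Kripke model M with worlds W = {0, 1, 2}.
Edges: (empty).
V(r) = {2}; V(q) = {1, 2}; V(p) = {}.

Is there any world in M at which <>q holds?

Let φ = <>q. Evaluate φ at each world:
  0 (successors ∅): φ is false.
  1 (successors ∅): φ is false.
  2 (successors ∅): φ is false.
For instance, at 2:
  At 2: no accessible worlds, so <>q is false.

No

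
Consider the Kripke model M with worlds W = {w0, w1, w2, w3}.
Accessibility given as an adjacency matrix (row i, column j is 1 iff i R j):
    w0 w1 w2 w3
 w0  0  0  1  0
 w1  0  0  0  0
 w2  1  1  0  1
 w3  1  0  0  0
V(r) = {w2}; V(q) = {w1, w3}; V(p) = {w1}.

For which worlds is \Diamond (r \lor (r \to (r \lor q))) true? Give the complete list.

w0, w2, w3

Let φ = \Diamond (r \lor (r \to (r \lor q))). Evaluate φ at each world:
  w0 (successors {w2}): φ is true.
  w1 (successors ∅): φ is false.
  w2 (successors {w0, w1, w3}): φ is true.
  w3 (successors {w0}): φ is true.
For instance, at w3:
  At w3: \Diamond (r \lor (r \to (r \lor q))) requires r \lor (r \to (r \lor q)) at some successor in {w0}.
    r \lor (r \to (r \lor q)) holds at w0, so \Diamond (r \lor (r \to (r \lor q))) is true at w3.
Satisfying worlds: {w0, w2, w3}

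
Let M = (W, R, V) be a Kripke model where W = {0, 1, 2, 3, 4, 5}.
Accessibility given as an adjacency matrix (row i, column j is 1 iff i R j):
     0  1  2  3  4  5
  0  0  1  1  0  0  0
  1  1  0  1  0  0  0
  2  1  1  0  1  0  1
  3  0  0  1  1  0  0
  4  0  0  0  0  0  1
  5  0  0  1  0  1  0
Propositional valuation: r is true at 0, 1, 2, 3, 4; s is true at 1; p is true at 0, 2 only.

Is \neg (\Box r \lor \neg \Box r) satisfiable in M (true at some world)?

Recall that \Box ψ holds at a world iff ψ holds at every accessible world, and \Diamond ψ holds iff ψ holds at some accessible world.
Let φ = \neg (\Box r \lor \neg \Box r). Evaluate φ at each world:
  0 (successors {1, 2}): φ is false.
  1 (successors {0, 2}): φ is false.
  2 (successors {0, 1, 3, 5}): φ is false.
  3 (successors {2, 3}): φ is false.
  4 (successors {5}): φ is false.
  5 (successors {2, 4}): φ is false.
For instance, at 0:
  At 0: \Box r \lor \neg \Box r is true, so \neg (\Box r \lor \neg \Box r) is false.
    At 0: \Box r is true, \neg \Box r is false, so \Box r \lor \neg \Box r is true.
      At 0: \Box r requires r at every successor {1, 2}.
        At 1: r is true.
        At 2: r is true.
      So \Box r is true at 0.
      At 0: \Box r is true, so \neg \Box r is false.

No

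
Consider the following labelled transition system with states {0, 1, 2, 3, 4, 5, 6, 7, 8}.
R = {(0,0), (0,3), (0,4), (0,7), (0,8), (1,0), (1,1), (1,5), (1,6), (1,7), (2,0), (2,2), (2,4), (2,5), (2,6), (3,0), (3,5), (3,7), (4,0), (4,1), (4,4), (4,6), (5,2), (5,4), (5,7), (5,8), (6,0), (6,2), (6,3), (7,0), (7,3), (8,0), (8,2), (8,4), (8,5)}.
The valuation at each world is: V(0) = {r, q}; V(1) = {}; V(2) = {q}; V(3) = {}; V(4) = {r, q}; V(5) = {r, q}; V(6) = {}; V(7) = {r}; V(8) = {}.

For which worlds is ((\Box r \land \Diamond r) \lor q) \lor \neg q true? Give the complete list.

0, 1, 2, 3, 4, 5, 6, 7, 8

Let φ = ((\Box r \land \Diamond r) \lor q) \lor \neg q. Evaluate φ at each world:
  0 (successors {0, 3, 4, 7, 8}): φ is true.
  1 (successors {0, 1, 5, 6, 7}): φ is true.
  2 (successors {0, 2, 4, 5, 6}): φ is true.
  3 (successors {0, 5, 7}): φ is true.
  4 (successors {0, 1, 4, 6}): φ is true.
  5 (successors {2, 4, 7, 8}): φ is true.
  6 (successors {0, 2, 3}): φ is true.
  7 (successors {0, 3}): φ is true.
  8 (successors {0, 2, 4, 5}): φ is true.
For instance, at 8:
  At 8: (\Box r \land \Diamond r) \lor q is false, \neg q is true, so ((\Box r \land \Diamond r) \lor q) \lor \neg q is true.
    At 8: \Box r \land \Diamond r is false, q is false, so (\Box r \land \Diamond r) \lor q is false.
      At 8: \Box r is false, \Diamond r is true, so \Box r \land \Diamond r is false.
Satisfying worlds: {0, 1, 2, 3, 4, 5, 6, 7, 8}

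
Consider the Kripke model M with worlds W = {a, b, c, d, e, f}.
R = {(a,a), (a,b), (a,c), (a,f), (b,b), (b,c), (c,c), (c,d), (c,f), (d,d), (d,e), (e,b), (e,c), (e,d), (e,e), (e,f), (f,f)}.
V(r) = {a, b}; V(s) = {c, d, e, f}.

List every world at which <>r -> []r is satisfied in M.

c, d, f

Let φ = <>r -> []r. Evaluate φ at each world:
  a (successors {a, b, c, f}): φ is false.
  b (successors {b, c}): φ is false.
  c (successors {c, d, f}): φ is true.
  d (successors {d, e}): φ is true.
  e (successors {b, c, d, e, f}): φ is false.
  f (successors {f}): φ is true.
For instance, at e:
  At e: <>r is true, []r is false, so <>r -> []r is false.
    At e: <>r requires r at some successor in {b, c, d, e, f}.
      r holds at b, so <>r is true at e.
    At e: []r requires r at every successor {b, c, d, e, f}.
      r fails at c, so []r is false at e.
Satisfying worlds: {c, d, f}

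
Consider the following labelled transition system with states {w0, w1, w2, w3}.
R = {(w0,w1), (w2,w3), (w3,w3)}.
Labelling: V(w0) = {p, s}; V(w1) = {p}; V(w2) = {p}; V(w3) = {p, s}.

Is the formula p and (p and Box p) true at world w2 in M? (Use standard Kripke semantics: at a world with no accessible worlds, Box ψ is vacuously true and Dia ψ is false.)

Yes

Recall that Box ψ holds at a world iff ψ holds at every accessible world, and Dia ψ holds iff ψ holds at some accessible world.
At w2: p is true, p and Box p is true, so p and (p and Box p) is true.
  At w2: p is true, Box p is true, so p and Box p is true.
    At w2: Box p requires p at every successor {w3}.
      At w3: p is true.
    So Box p is true at w2.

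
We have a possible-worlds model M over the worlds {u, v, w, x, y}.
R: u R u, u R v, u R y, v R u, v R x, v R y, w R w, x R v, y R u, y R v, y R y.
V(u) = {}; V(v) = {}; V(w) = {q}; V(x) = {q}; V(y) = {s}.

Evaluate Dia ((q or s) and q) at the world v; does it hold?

Yes

At v: Dia ((q or s) and q) requires (q or s) and q at some successor in {u, x, y}.
  (q or s) and q holds at x, so Dia ((q or s) and q) is true at v.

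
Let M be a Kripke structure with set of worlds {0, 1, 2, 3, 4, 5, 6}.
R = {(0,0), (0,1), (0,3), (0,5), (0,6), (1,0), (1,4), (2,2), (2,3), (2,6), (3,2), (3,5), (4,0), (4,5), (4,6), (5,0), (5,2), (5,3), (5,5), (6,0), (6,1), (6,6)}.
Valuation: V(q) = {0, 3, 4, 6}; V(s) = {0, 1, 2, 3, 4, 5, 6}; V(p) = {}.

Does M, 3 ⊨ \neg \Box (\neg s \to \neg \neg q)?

No

At 3: \Box (\neg s \to \neg \neg q) is true, so \neg \Box (\neg s \to \neg \neg q) is false.
  At 3: \Box (\neg s \to \neg \neg q) requires \neg s \to \neg \neg q at every successor {2, 5}.
    At 2: \neg s \to \neg \neg q is true.
    At 5: \neg s \to \neg \neg q is true.
  So \Box (\neg s \to \neg \neg q) is true at 3.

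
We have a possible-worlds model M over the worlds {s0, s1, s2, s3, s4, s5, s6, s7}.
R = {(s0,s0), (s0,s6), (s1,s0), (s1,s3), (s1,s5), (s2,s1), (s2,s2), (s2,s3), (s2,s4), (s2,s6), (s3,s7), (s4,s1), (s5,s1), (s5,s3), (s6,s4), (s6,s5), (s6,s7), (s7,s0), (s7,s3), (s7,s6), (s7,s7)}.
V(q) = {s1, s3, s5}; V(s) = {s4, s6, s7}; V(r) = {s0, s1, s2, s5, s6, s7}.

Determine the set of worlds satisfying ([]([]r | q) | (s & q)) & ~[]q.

s1

Recall that []ψ holds at a world iff ψ holds at every accessible world, and <>ψ holds iff ψ holds at some accessible world.
Let φ = ([]([]r | q) | (s & q)) & ~[]q. Evaluate φ at each world:
  s0 (successors {s0, s6}): φ is false.
  s1 (successors {s0, s3, s5}): φ is true.
  s2 (successors {s1, s2, s3, s4, s6}): φ is false.
  s3 (successors {s7}): φ is false.
  s4 (successors {s1}): φ is false.
  s5 (successors {s1, s3}): φ is false.
  s6 (successors {s4, s5, s7}): φ is false.
  s7 (successors {s0, s3, s6, s7}): φ is false.
For instance, at s3:
  At s3: []([]r | q) | (s & q) is false, ~[]q is true, so ([]([]r | q) | (s & q)) & ~[]q is false.
    At s3: []([]r | q) is false, s & q is false, so []([]r | q) | (s & q) is false.
      At s3: []([]r | q) requires []r | q at every successor {s7}.
        []r | q fails at s7, so []([]r | q) is false at s3.
    At s3: []q is false, so ~[]q is true.
      At s3: []q requires q at every successor {s7}.
        q fails at s7, so []q is false at s3.
Satisfying worlds: {s1}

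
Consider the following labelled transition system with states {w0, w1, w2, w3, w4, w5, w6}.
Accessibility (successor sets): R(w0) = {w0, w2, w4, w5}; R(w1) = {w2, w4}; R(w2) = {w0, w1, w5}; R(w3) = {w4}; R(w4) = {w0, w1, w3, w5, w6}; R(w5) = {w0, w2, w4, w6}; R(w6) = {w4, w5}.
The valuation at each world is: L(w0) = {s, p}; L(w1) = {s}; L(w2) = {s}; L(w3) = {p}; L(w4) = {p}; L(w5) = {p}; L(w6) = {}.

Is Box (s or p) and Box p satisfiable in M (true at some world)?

Yes

Let φ = Box (s or p) and Box p. Evaluate φ at each world:
  w0 (successors {w0, w2, w4, w5}): φ is false.
  w1 (successors {w2, w4}): φ is false.
  w2 (successors {w0, w1, w5}): φ is false.
  w3 (successors {w4}): φ is true.
  w4 (successors {w0, w1, w3, w5, w6}): φ is false.
  w5 (successors {w0, w2, w4, w6}): φ is false.
  w6 (successors {w4, w5}): φ is true.
Detail at w3 (witness):
  At w3: Box (s or p) is true, Box p is true, so Box (s or p) and Box p is true.
    At w3: Box (s or p) requires s or p at every successor {w4}.
      At w4: s or p is true.
    So Box (s or p) is true at w3.
    At w3: Box p requires p at every successor {w4}.
      At w4: p is true.
    So Box p is true at w3.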